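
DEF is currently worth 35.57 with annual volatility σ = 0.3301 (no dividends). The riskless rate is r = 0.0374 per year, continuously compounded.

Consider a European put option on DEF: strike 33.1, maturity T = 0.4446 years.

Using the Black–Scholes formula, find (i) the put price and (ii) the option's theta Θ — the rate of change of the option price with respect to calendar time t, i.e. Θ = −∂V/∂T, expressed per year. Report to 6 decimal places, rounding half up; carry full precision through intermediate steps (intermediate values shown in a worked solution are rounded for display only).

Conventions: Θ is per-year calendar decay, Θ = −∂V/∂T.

σ√T = 0.3301·√0.4446 = 0.220105
d₁ = (ln(S/K) + (r+σ²/2)T) / (σ√T) = (ln(35.57/33.1) + (0.0374+0.3301²/2)·0.4446) / 0.220105 = (0.071969 + 0.040851) / 0.220105 = 0.512575
d₂ = d₁ − σ√T = 0.512575 − 0.220105 = 0.292470
e^{−rT} = 0.983509
N(−d₁) = 0.304124,  N(−d₂) = 0.384964
Put price V = K·e^{−rT}·N(−d₂) − S·N(−d₁) = 12.532167 − 10.817698 = 1.714469
φ(d₁) = (1/√(2π))·e^{−d₁²/2} = 0.349831
Θ = −S·φ(d₁)·σ/(2√T) + r·K·e^{−rT}·N(−d₂) = −3.080157 + 0.468703 = -2.611454

price = 1.714469
Θ = -2.611454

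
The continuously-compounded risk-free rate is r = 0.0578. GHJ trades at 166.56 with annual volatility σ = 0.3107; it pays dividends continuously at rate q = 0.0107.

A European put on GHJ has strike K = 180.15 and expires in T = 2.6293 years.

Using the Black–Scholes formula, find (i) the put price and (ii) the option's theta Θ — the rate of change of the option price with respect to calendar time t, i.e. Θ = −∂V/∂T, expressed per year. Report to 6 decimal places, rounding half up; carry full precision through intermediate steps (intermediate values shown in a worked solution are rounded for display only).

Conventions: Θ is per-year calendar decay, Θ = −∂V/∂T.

σ√T = 0.3107·√2.6293 = 0.503804
d₁ = (ln(S/K) + (r−q+σ²/2)T) / (σ√T) = (ln(166.56/180.15) + (0.0578−0.0107+0.3107²/2)·2.6293) / 0.503804 = (-0.078434 + 0.250749) / 0.503804 = 0.342028
d₂ = d₁ − σ√T = 0.342028 − 0.503804 = -0.161776
e^{−rT} = 0.859011
e^{−qT} = 0.972259
N(−d₁) = 0.366165,  N(−d₂) = 0.564259
Put price V = K·e^{−rT}·N(−d₂) − S·e^{−qT}·N(−d₁) = 87.319522 − 59.296532 = 28.022990
φ(d₁) = (1/√(2π))·e^{−d₁²/2} = 0.376277
Θ = −S·e^{−qT}·φ(d₁)·σ/(2√T) − q·S·e^{−qT}·N(−d₁) + r·K·e^{−rT}·N(−d₂) = −5.837827 − 0.634473 + 5.047068 = -1.425231

price = 28.022990
Θ = -1.425231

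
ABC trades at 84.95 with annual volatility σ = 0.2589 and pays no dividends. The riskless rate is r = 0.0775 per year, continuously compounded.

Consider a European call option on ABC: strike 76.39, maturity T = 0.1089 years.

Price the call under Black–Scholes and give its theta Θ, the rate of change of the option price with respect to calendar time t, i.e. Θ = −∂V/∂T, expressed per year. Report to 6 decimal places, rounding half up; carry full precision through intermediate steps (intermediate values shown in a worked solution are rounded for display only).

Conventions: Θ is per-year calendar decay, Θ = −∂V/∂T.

price = 9.487038
Θ = -10.398636

σ√T = 0.2589·√0.1089 = 0.085437
d₁ = (ln(S/K) + (r+σ²/2)T) / (σ√T) = (ln(84.95/76.39) + (0.0775+0.2589²/2)·0.1089) / 0.085437 = (0.106211 + 0.012089) / 0.085437 = 1.384652
d₂ = d₁ − σ√T = 1.384652 − 0.085437 = 1.299215
e^{−rT} = 0.991596
N(d₁) = 0.916921,  N(d₂) = 0.903065
Call price V = S·N(d₁) − K·e^{−rT}·N(d₂) = 77.892405 − 68.405366 = 9.487038
φ(d₁) = (1/√(2π))·e^{−d₁²/2} = 0.152961
Θ = −S·φ(d₁)·σ/(2√T) − r·K·e^{−rT}·N(d₂) = −5.097220 − 5.301416 = -10.398636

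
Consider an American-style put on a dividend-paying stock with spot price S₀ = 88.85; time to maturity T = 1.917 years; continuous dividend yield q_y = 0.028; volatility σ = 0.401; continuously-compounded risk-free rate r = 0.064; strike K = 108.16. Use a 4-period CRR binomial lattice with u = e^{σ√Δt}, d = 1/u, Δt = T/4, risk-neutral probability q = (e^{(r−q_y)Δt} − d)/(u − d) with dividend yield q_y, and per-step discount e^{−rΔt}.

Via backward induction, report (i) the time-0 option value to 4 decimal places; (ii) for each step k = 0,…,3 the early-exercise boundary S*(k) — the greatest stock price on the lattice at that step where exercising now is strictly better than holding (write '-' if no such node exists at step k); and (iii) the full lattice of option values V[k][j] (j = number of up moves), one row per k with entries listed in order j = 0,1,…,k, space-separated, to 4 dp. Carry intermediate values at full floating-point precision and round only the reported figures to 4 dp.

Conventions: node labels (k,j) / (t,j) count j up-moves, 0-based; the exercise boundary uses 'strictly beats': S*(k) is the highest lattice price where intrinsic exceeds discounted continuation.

Δt=0.47925  u=1.31996  d=0.75760  q=0.46199  discount=0.96979
step 4 (expiry): payoffs max(K−S,0) = 78.8908 57.1643 19.3100 0.0000 0.0000
step 3: (k=3,j=0): S=38.6342, K−S=69.5258, hold=66.7736 ⇒ V=69.5258 exercise | (k=3,j=1): S=67.3125, K−S=40.8475, hold=38.4776 ⇒ V=40.8475 exercise | (k=3,j=2): S=117.2787, K−S=0.0000, hold=10.0752 ⇒ V=10.0752 continue | (k=3,j=3): S=204.3350, K−S=0.0000, hold=0.0000 ⇒ V=0.0000 continue  boundary S*=67.3125
step 2: (k=2,j=0): S=50.9957, K−S=57.1643, hold=54.5769 ⇒ V=57.1643 exercise | (k=2,j=1): S=88.8500, K−S=19.3100, hold=25.8267 ⇒ V=25.8267 continue | (k=2,j=2): S=154.8036, K−S=0.0000, hold=5.2569 ⇒ V=5.2569 continue  boundary S*=50.9957
step 1: (k=1,j=0): S=67.3125, K−S=40.8475, hold=41.3973 ⇒ V=41.3973 continue | (k=1,j=1): S=117.2787, K−S=0.0000, hold=15.8306 ⇒ V=15.8306 continue  boundary S*=-
step 0: (k=0,j=0): S=88.8500, K−S=19.3100, hold=28.6922 ⇒ V=28.6922 continue  boundary S*=-

price = 28.6922
boundary = - - 50.9957 67.3125
tree:
28.6922
41.3973 15.8306
57.1643 25.8267 5.2569
69.5258 40.8475 10.0752 0.0000
78.8908 57.1643 19.3100 0.0000 0.0000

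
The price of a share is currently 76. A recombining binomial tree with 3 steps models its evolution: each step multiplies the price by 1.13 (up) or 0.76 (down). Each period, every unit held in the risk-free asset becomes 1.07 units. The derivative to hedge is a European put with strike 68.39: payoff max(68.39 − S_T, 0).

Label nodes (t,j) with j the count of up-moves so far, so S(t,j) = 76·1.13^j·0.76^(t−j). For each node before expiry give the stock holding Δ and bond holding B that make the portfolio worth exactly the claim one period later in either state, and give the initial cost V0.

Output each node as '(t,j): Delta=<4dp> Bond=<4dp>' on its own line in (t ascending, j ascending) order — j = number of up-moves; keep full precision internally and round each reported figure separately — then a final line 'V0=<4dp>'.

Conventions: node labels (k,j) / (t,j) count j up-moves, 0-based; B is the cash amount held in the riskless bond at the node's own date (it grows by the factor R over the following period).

Since d<R<u, set p* = (R−d)/(u−d) = 0.8378; price each node as the discounted p*-expectation of its children.
Terminal payoffs: V(3,0)=35.0278, V(3,1)=18.7857, V(3,2)=0.0000, V(3,3)=0.0000
  t=2,j=0: stock 43.8976 → up 49.6043 (V=18.7857), down 33.3622 (V=35.0278). Price 20.0183; hedge Δ=-1.0000, bond B=63.9159.
  t=2,j=1: stock 65.2688 → up 73.7537 (V=0.0000), down 49.6043 (V=18.7857). Price 2.8470; hedge Δ=-0.7779, bond B=53.6192.
  t=2,j=2: stock 97.0444 → up 109.6602 (V=0.0000), down 73.7537 (V=0.0000). Price 0.0000; hedge Δ=0.0000, bond B=0.0000.
  t=1,j=0: stock 57.7600 → up 65.2688 (V=2.8470), down 43.8976 (V=20.0183). Price 5.2631; hedge Δ=-0.8035, bond B=51.6719.
  t=1,j=1: stock 85.8800 → up 97.0444 (V=0.0000), down 65.2688 (V=2.8470). Price 0.4315; hedge Δ=-0.0896, bond B=8.1262.
  t=0,j=0: stock 76.0000 → up 85.8800 (V=0.4315), down 57.7600 (V=5.2631). Price 1.1355; hedge Δ=-0.1718, bond B=14.1941.
Verification: the root portfolio costs Δ(0,0)·S0 + B(0,0) = 1.1355, matching V0.

(0,0): Delta=-0.1718 Bond=14.1941
(1,0): Delta=-0.8035 Bond=51.6719
(1,1): Delta=-0.0896 Bond=8.1262
(2,0): Delta=-1.0000 Bond=63.9159
(2,1): Delta=-0.7779 Bond=53.6192
(2,2): Delta=0.0000 Bond=0.0000
V0=1.1355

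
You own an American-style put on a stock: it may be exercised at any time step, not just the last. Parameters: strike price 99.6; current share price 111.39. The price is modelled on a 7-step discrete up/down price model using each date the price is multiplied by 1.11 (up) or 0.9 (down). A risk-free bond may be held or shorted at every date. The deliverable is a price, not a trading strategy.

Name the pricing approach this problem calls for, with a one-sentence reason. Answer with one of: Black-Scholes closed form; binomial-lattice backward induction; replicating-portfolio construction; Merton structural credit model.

framework: binomial-lattice backward induction

Key observation: the defining feature is the embedded early-exercise option across 7 discrete dates on the spot-111.39 tree; pricing the strike-99.6 put means working backward with an exercise test at every node.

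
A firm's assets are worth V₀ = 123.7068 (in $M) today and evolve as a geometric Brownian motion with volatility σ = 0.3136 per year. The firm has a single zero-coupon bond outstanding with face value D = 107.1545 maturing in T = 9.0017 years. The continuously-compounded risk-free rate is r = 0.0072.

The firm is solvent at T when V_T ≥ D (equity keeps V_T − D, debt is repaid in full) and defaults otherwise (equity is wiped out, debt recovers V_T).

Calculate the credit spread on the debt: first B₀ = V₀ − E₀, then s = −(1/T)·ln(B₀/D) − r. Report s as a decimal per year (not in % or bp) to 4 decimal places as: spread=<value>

spread=0.0392

Work the structural quantities from V₀ = 123.7068 against face 107.1545:
d₁ = [ln(V₀/D) + (r + σ²/2)T] / (σ√T)
   = [ln(123.7068/107.1545) + (0.0072 + 0.5·0.3136²)·9.0017] / (0.3136·√9.0017)
   = [0.143643 + 0.507448] / 0.940889 = 0.691995
d₂ = d₁ − σ√T = 0.691995 − 0.940889 = -0.248894
N(d₁) = 0.755530,  N(d₂) = 0.401722,  e^(−rT) = 0.937243
E₀ = V₀·N(d₁) − D·e^(−rT)·N(d₂)
   = 123.7068·0.755530 − 107.1545·0.937243·0.401722 = 53.119345
B₀ = V₀ − E₀ = 123.7068 − 53.119345 = 70.587455
spread = −(1/T)·ln(B₀/D) − r = −(1/9.0017)·ln(70.587455/107.1545) − 0.0072 = 0.03917116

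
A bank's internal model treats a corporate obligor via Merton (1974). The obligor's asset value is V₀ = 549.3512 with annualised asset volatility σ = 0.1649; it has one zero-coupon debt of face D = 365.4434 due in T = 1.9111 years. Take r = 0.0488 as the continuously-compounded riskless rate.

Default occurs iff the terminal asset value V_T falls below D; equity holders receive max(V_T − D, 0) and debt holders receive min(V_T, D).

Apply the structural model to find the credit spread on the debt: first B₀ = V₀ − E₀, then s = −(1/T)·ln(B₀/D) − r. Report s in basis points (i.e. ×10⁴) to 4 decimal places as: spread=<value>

spread=7.5133

Equity is a call on the firm's assets struck at D = 365.4434:
d₁ = [ln(V₀/D) + (r + σ²/2)T] / (σ√T)
   = [ln(549.3512/365.4434) + (0.0488 + 0.5·0.1649²)·1.9111] / (0.1649·√1.9111)
   = [0.407627 + 0.119245] / 0.227962 = 2.311226
d₂ = d₁ − σ√T = 2.311226 − 0.227962 = 2.083264
N(d₁) = 0.989590,  N(d₂) = 0.981386,  e^(−rT) = 0.910955
E₀ = V₀·N(d₁) − D·e^(−rT)·N(d₂)
   = 549.3512·0.989590 − 365.4434·0.910955·0.981386 = 216.926334
B₀ = V₀ − E₀ = 549.3512 − 216.926334 = 332.424866
spread = −(1/T)·ln(B₀/D) − r = −(1/1.9111)·ln(332.424866/365.4434) − 0.0488 = 0.00075133
in basis points: 0.00075133 × 10⁴ = 7.5133 bp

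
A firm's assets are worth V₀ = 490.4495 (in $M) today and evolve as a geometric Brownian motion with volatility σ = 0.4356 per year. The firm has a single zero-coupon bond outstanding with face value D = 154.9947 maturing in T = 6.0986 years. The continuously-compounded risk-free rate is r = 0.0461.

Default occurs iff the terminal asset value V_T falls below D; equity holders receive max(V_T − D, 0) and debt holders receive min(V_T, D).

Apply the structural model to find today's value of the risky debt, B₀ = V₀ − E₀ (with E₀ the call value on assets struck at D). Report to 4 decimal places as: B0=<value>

Equity is a call on the firm's assets struck at D = 154.9947:
d₁ = [ln(V₀/D) + (r + σ²/2)T] / (σ√T)
   = [ln(490.4495/154.9947) + (0.0461 + 0.5·0.4356²)·6.0986] / (0.4356·√6.0986)
   = [1.151931 + 0.859742] / 1.075729 = 1.870056
d₂ = d₁ − σ√T = 1.870056 − 1.075729 = 0.794327
N(d₁) = 0.969262,  N(d₂) = 0.786497,  e^(−rT) = 0.754919
E₀ = V₀·N(d₁) − D·e^(−rT)·N(d₂)
   = 490.4495·0.969262 − 154.9947·0.754919·0.786497 = 383.347274
B₀ = V₀ − E₀ = 490.4495 − 383.347274 = 107.102226

B0=107.1022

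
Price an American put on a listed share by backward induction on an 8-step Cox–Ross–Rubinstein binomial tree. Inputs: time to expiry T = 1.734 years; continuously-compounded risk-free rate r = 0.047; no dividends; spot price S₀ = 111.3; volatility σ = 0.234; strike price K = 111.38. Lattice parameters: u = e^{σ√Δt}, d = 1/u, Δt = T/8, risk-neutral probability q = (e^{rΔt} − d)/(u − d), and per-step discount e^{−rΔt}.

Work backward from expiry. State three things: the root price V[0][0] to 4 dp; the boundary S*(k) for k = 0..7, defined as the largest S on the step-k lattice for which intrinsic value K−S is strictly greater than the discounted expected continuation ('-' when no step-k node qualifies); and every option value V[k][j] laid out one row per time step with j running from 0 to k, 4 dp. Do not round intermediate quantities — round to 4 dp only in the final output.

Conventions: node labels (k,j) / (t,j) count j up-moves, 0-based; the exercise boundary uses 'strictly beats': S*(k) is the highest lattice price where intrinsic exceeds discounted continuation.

price = 10.0413
boundary = - - - 80.2706 89.5095 80.2706 89.5095 99.8119
tree:
10.0413
15.1762 5.4933
22.1637 9.0174 2.3445
31.1094 14.3326 4.2827 0.5995
39.3948 21.8705 7.6483 1.2565 0.0041
46.8249 31.1094 13.2374 2.6335 0.0086 0.0000
53.4881 39.3948 21.8705 5.5195 0.0181 0.0000 0.0000
59.4636 46.8249 31.1094 11.5681 0.0380 0.0000 0.0000 0.0000
64.8223 53.4881 39.3948 21.8705 0.0800 0.0000 0.0000 0.0000 0.0000

Δt=0.21675, u=1.11510, d=0.89678, q=0.51969, disc=e^(-rΔt)=0.98986
k=8 terminal: V=max(K-S,0) → 64.8223 53.4881 39.3948 21.8705 0.0800 0.0000 0.0000 0.0000 0.0000
k=7: j=0 S=51.9164 intr=59.4636 cont=58.3347 V=59.4636[EX]; j=1 S=64.5551 intr=46.8249 cont=45.6960 V=46.8249[EX]; j=2 S=80.2706 intr=31.1094 cont=29.9805 V=31.1094[EX]; j=3 S=99.8119 intr=11.5681 cont=10.4392 V=11.5681[EX]; j=4 S=124.1104 intr=0.0000 cont=0.0380 V=0.0380[hold]; j=5 S=154.3242 intr=0.0000 cont=0.0000 V=0.0000[hold]; j=6 S=191.8933 intr=0.0000 cont=0.0000 V=0.0000[hold]; j=7 S=238.6083 intr=0.0000 cont=0.0000 V=0.0000[hold]  S*(7)=99.8119
k=6: j=0 S=57.8919 intr=53.4881 cont=52.3592 V=53.4881[EX]; j=1 S=71.9852 intr=39.3948 cont=38.2659 V=39.3948[EX]; j=2 S=89.5095 intr=21.8705 cont=20.7416 V=21.8705[EX]; j=3 S=111.3000 intr=0.0800 cont=5.5195 V=5.5195[hold]; j=4 S=138.3952 intr=0.0000 cont=0.0181 V=0.0181[hold]; j=5 S=172.0865 intr=0.0000 cont=0.0000 V=0.0000[hold]; j=6 S=213.9797 intr=0.0000 cont=0.0000 V=0.0000[hold]  S*(6)=89.5095
k=5: j=0 S=64.5551 intr=46.8249 cont=45.6960 V=46.8249[EX]; j=1 S=80.2706 intr=31.1094 cont=29.9805 V=31.1094[EX]; j=2 S=99.8119 intr=11.5681 cont=13.2374 V=13.2374[hold]; j=3 S=124.1104 intr=0.0000 cont=2.6335 V=2.6335[hold]; j=4 S=154.3242 intr=0.0000 cont=0.0086 V=0.0086[hold]; j=5 S=191.8933 intr=0.0000 cont=0.0000 V=0.0000[hold]  S*(5)=80.2706
k=4: j=0 S=71.9852 intr=39.3948 cont=38.2659 V=39.3948[EX]; j=1 S=89.5095 intr=21.8705 cont=21.6003 V=21.8705[EX]; j=2 S=111.3000 intr=0.0800 cont=7.6483 V=7.6483[hold]; j=3 S=138.3952 intr=0.0000 cont=1.2565 V=1.2565[hold]; j=4 S=172.0865 intr=0.0000 cont=0.0041 V=0.0041[hold]  S*(4)=89.5095
k=3: j=0 S=80.2706 intr=31.1094 cont=29.9805 V=31.1094[EX]; j=1 S=99.8119 intr=11.5681 cont=14.3326 V=14.3326[hold]; j=2 S=124.1104 intr=0.0000 cont=4.2827 V=4.2827[hold]; j=3 S=154.3242 intr=0.0000 cont=0.5995 V=0.5995[hold]  S*(3)=80.2706
k=2: j=0 S=89.5095 intr=21.8705 cont=22.1637 V=22.1637[hold]; j=1 S=111.3000 intr=0.0800 cont=9.0174 V=9.0174[hold]; j=2 S=138.3952 intr=0.0000 cont=2.3445 V=2.3445[hold]  S*(2)=-
k=1: j=0 S=99.8119 intr=11.5681 cont=15.1762 V=15.1762[hold]; j=1 S=124.1104 intr=0.0000 cont=5.4933 V=5.4933[hold]  S*(1)=-
k=0: j=0 S=111.3000 intr=0.0800 cont=10.0413 V=10.0413[hold]  S*(0)=-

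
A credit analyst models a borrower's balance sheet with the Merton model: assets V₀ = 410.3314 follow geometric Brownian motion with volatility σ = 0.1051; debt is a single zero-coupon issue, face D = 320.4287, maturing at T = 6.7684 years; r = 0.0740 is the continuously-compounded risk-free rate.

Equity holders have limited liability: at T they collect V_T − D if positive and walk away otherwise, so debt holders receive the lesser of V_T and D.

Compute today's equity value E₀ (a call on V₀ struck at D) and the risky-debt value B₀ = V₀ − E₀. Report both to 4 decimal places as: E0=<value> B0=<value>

Work the structural quantities from V₀ = 410.3314 against face 320.4287:
d₁ = [ln(V₀/D) + (r + σ²/2)T] / (σ√T)
   = [ln(410.3314/320.4287) + (0.0740 + 0.5·0.1051²)·6.7684] / (0.1051·√6.7684)
   = [0.247305 + 0.538244] / 0.273430 = 2.872946
d₂ = d₁ − σ√T = 2.872946 − 0.273430 = 2.599516
N(d₁) = 0.997967,  N(d₂) = 0.995332,  e^(−rT) = 0.606008
E₀ = V₀·N(d₁) − D·e^(−rT)·N(d₂)
   = 410.3314·0.997967 − 320.4287·0.606008·0.995332 = 216.221012
B₀ = V₀ − E₀ = 410.3314 − 216.221012 = 194.110388

E0=216.2210 B0=194.1104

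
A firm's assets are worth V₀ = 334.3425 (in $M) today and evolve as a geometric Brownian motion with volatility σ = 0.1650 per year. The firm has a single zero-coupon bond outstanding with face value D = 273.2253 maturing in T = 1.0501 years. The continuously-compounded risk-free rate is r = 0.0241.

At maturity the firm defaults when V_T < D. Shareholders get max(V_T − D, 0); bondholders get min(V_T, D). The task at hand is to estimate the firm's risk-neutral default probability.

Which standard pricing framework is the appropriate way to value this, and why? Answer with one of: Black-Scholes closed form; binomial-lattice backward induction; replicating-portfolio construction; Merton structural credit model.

Key observation: the asked-for credit quantity lives on the firm's capital structure — asset value, asset volatility, debt face 273.2253 — which is the structural model's domain.

framework: Merton structural credit model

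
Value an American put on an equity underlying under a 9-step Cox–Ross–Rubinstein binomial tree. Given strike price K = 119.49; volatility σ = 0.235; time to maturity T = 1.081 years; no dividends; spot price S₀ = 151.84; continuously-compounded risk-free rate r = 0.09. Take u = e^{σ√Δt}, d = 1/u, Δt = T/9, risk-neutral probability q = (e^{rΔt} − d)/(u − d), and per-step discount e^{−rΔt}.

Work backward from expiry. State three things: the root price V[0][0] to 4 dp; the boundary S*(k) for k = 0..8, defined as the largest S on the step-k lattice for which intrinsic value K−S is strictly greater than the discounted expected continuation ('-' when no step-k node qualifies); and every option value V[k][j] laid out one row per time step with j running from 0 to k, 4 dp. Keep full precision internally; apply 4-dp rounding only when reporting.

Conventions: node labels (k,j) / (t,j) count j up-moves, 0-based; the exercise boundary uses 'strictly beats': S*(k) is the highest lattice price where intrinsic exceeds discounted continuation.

price = 1.2543
boundary = - - - - - 101.0491 93.1455 101.0491 109.6234
tree:
1.2543
2.2642 0.4406
4.0016 0.8665 0.0956
6.8920 1.6807 0.2075 0.0046
11.4990 3.2030 0.4499 0.0103 0.0000
18.4409 5.9626 0.9748 0.0229 0.0000 0.0000
26.3445 10.7439 2.1105 0.0511 0.0000 0.0000 0.0000
33.6299 18.4409 4.5653 0.1138 0.0000 0.0000 0.0000 0.0000
40.3455 26.3445 9.8666 0.2535 0.0000 0.0000 0.0000 0.0000 0.0000
46.5359 33.6299 18.4409 0.5648 0.0000 0.0000 0.0000 0.0000 0.0000 0.0000

params: Δt=0.12011 u=1.08485 d=0.92178 q=0.54630 e^(-rΔt)=0.98925
t_9 payoffs: 46.5359 33.6299 18.4409 0.5648 0.0000 0.0000 0.0000 0.0000 0.0000 0.0000
t_8: node(8,0) S=79.1445 payoff=40.3455 vs cont=39.0608 → 40.3455 [stop]  node(8,1) S=93.1455 payoff=26.3445 vs cont=25.0598 → 26.3445 [stop]  node(8,2) S=109.6234 payoff=9.8666 vs cont=8.5818 → 9.8666 [stop]  node(8,3) S=129.0164 payoff=0.0000 vs cont=0.2535 → 0.2535 [wait]  node(8,4) S=151.8400 payoff=0.0000 vs cont=0.0000 → 0.0000 [wait]  node(8,5) S=178.7013 payoff=0.0000 vs cont=0.0000 → 0.0000 [wait]  node(8,6) S=210.3144 payoff=0.0000 vs cont=0.0000 → 0.0000 [wait]  node(8,7) S=247.5201 payoff=0.0000 vs cont=0.0000 → 0.0000 [wait]  node(8,8) S=291.3076 payoff=0.0000 vs cont=0.0000 → 0.0000 [wait]  ⇒ S*(8)=109.6234
t_7: node(7,0) S=85.8601 payoff=33.6299 vs cont=32.3452 → 33.6299 [stop]  node(7,1) S=101.0491 payoff=18.4409 vs cont=17.1561 → 18.4409 [stop]  node(7,2) S=118.9252 payoff=0.5648 vs cont=4.5653 → 4.5653 [wait]  node(7,3) S=139.9637 payoff=0.0000 vs cont=0.1138 → 0.1138 [wait]  node(7,4) S=164.7240 payoff=0.0000 vs cont=0.0000 → 0.0000 [wait]  node(7,5) S=193.8645 payoff=0.0000 vs cont=0.0000 → 0.0000 [wait]  node(7,6) S=228.1601 payoff=0.0000 vs cont=0.0000 → 0.0000 [wait]  node(7,7) S=268.5228 payoff=0.0000 vs cont=0.0000 → 0.0000 [wait]  ⇒ S*(7)=101.0491
t_6: node(6,0) S=93.1455 payoff=26.3445 vs cont=25.0598 → 26.3445 [stop]  node(6,1) S=109.6234 payoff=9.8666 vs cont=10.7439 → 10.7439 [wait]  node(6,2) S=129.0164 payoff=0.0000 vs cont=2.1105 → 2.1105 [wait]  node(6,3) S=151.8400 payoff=0.0000 vs cont=0.0511 → 0.0511 [wait]  node(6,4) S=178.7013 payoff=0.0000 vs cont=0.0000 → 0.0000 [wait]  node(6,5) S=210.3144 payoff=0.0000 vs cont=0.0000 → 0.0000 [wait]  node(6,6) S=247.5201 payoff=0.0000 vs cont=0.0000 → 0.0000 [wait]  ⇒ S*(6)=93.1455
t_5: node(5,0) S=101.0491 payoff=18.4409 vs cont=17.6302 → 18.4409 [stop]  node(5,1) S=118.9252 payoff=0.5648 vs cont=5.9626 → 5.9626 [wait]  node(5,2) S=139.9637 payoff=0.0000 vs cont=0.9748 → 0.9748 [wait]  node(5,3) S=164.7240 payoff=0.0000 vs cont=0.0229 → 0.0229 [wait]  node(5,4) S=193.8645 payoff=0.0000 vs cont=0.0000 → 0.0000 [wait]  node(5,5) S=228.1601 payoff=0.0000 vs cont=0.0000 → 0.0000 [wait]  ⇒ S*(5)=101.0491
t_4: node(4,0) S=109.6234 payoff=9.8666 vs cont=11.4990 → 11.4990 [wait]  node(4,1) S=129.0164 payoff=0.0000 vs cont=3.2030 → 3.2030 [wait]  node(4,2) S=151.8400 payoff=0.0000 vs cont=0.4499 → 0.4499 [wait]  node(4,3) S=178.7013 payoff=0.0000 vs cont=0.0103 → 0.0103 [wait]  node(4,4) S=210.3144 payoff=0.0000 vs cont=0.0000 → 0.0000 [wait]  ⇒ S*(4)=-
t_3: node(3,0) S=118.9252 payoff=0.5648 vs cont=6.8920 → 6.8920 [wait]  node(3,1) S=139.9637 payoff=0.0000 vs cont=1.6807 → 1.6807 [wait]  node(3,2) S=164.7240 payoff=0.0000 vs cont=0.2075 → 0.2075 [wait]  node(3,3) S=193.8645 payoff=0.0000 vs cont=0.0046 → 0.0046 [wait]  ⇒ S*(3)=-
t_2: node(2,0) S=129.0164 payoff=0.0000 vs cont=4.0016 → 4.0016 [wait]  node(2,1) S=151.8400 payoff=0.0000 vs cont=0.8665 → 0.8665 [wait]  node(2,2) S=178.7013 payoff=0.0000 vs cont=0.0956 → 0.0956 [wait]  ⇒ S*(2)=-
t_1: node(1,0) S=139.9637 payoff=0.0000 vs cont=2.2642 → 2.2642 [wait]  node(1,1) S=164.7240 payoff=0.0000 vs cont=0.4406 → 0.4406 [wait]  ⇒ S*(1)=-
t_0: node(0,0) S=151.8400 payoff=0.0000 vs cont=1.2543 → 1.2543 [wait]  ⇒ S*(0)=-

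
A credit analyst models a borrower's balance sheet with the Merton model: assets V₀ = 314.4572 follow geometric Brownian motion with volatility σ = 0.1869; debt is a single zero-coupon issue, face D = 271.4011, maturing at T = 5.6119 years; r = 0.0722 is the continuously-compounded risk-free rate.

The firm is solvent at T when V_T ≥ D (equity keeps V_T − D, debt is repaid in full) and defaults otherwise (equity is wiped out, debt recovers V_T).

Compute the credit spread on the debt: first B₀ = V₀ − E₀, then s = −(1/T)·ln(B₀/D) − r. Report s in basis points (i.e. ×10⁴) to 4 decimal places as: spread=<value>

Work the structural quantities from V₀ = 314.4572 against face 271.4011:
d₁ = [ln(V₀/D) + (r + σ²/2)T] / (σ√T)
   = [ln(314.4572/271.4011) + (0.0722 + 0.5·0.1869²)·5.6119] / (0.1869·√5.6119)
   = [0.147250 + 0.503196] / 0.442756 = 1.469085
d₂ = d₁ − σ√T = 1.469085 − 0.442756 = 1.026329
N(d₁) = 0.929095,  N(d₂) = 0.847632,  e^(−rT) = 0.666857
E₀ = V₀·N(d₁) − D·e^(−rT)·N(d₂)
   = 314.4572·0.929095 − 271.4011·0.666857·0.847632 = 138.751331
B₀ = V₀ − E₀ = 314.4572 − 138.751331 = 175.705869
spread = −(1/T)·ln(B₀/D) − r = −(1/5.6119)·ln(175.705869/271.4011) − 0.0722 = 0.00527579
in basis points: 0.00527579 × 10⁴ = 52.7579 bp

spread=52.7579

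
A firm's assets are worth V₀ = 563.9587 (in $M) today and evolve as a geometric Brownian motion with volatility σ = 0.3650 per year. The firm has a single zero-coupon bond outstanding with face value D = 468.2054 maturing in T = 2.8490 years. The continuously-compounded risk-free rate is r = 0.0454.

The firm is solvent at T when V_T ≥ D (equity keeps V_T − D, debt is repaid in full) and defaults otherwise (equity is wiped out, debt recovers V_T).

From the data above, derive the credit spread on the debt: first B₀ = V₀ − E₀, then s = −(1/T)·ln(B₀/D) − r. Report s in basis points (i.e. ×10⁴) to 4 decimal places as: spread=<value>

With assets at 563.9587 and a single debt payment of 468.2054 at 2.8490 years:
d₁ = [ln(V₀/D) + (r + σ²/2)T] / (σ√T)
   = [ln(563.9587/468.2054) + (0.0454 + 0.5·0.3650²)·2.8490] / (0.3650·√2.8490)
   = [0.186074 + 0.319124] / 0.616083 = 0.820016
d₂ = d₁ − σ√T = 0.820016 − 0.616083 = 0.203933
N(d₁) = 0.793896,  N(d₂) = 0.580797,  e^(−rT) = 0.878671
E₀ = V₀·N(d₁) − D·e^(−rT)·N(d₂)
   = 563.9587·0.793896 − 468.2054·0.878671·0.580797 = 208.785729
B₀ = V₀ − E₀ = 563.9587 − 208.785729 = 355.172971
spread = −(1/T)·ln(B₀/D) − r = −(1/2.8490)·ln(355.172971/468.2054) − 0.0454 = 0.05158216
in basis points: 0.05158216 × 10⁴ = 515.8216 bp

spread=515.8216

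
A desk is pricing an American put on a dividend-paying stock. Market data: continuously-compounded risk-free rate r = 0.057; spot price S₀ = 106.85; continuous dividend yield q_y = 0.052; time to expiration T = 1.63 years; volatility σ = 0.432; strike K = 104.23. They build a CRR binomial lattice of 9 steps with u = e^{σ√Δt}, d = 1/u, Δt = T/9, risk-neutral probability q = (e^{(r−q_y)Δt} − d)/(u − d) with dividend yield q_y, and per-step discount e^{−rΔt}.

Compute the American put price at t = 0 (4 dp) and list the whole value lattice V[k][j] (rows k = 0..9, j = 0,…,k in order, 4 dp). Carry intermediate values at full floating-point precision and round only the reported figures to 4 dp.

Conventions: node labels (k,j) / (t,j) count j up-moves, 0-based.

price = 20.4925
tree:
20.4925
27.0784 13.1209
34.8676 18.4244 7.1078
43.6458 25.2138 10.7636 2.9190
53.0147 33.4885 15.9399 4.8483 0.6894
61.6156 42.9680 22.9687 7.9378 1.2819 0.0000
68.7722 53.0147 31.9887 12.7566 2.3836 0.0000 0.0000
74.7268 61.6156 42.6778 19.9955 4.4322 0.0000 0.0000 0.0000
79.6815 68.7722 53.0147 30.2546 8.2413 0.0000 0.0000 0.0000 0.0000
83.8041 74.7268 61.6156 42.6778 15.3240 0.0000 0.0000 0.0000 0.0000 0.0000

Δt=0.18111, u=1.20183, d=0.83206, q=0.45662, disc=e^(-rΔt)=0.98973
k=9 terminal: V=max(K-S,0) → 83.8041 74.7268 61.6156 42.6778 15.3240 0.0000 0.0000 0.0000 0.0000 0.0000
k=8: j=0 S=24.5485 intr=79.6815 cont=78.8411 V=79.6815[EX]; j=1 S=35.4578 intr=68.7722 cont=68.0341 V=68.7722[EX]; j=2 S=51.2153 intr=53.0147 cont=52.4243 V=53.0147[EX]; j=3 S=73.9754 intr=30.2546 cont=29.8776 V=30.2546[EX]; j=4 S=106.8500 intr=0.0000 cont=8.2413 V=8.2413[hold]; j=5 S=154.3341 intr=0.0000 cont=0.0000 V=0.0000[hold]; j=6 S=222.9201 intr=0.0000 cont=0.0000 V=0.0000[hold]; j=7 S=321.9858 intr=0.0000 cont=0.0000 V=0.0000[hold]; j=8 S=465.0761 intr=0.0000 cont=0.0000 V=0.0000[hold]
k=7: j=0 S=29.5032 intr=74.7268 cont=73.9329 V=74.7268[EX]; j=1 S=42.6144 intr=61.6156 cont=60.9446 V=61.6156[EX]; j=2 S=61.5522 intr=42.6778 cont=42.1843 V=42.6778[EX]; j=3 S=88.9060 intr=15.3240 cont=19.9955 V=19.9955[hold]; j=4 S=128.4157 intr=0.0000 cont=4.4322 V=4.4322[hold]; j=5 S=185.4836 intr=0.0000 cont=0.0000 V=0.0000[hold]; j=6 S=267.9125 intr=0.0000 cont=0.0000 V=0.0000[hold]; j=7 S=386.9727 intr=0.0000 cont=0.0000 V=0.0000[hold]
k=6: j=0 S=35.4578 intr=68.7722 cont=68.0341 V=68.7722[EX]; j=1 S=51.2153 intr=53.0147 cont=52.4243 V=53.0147[EX]; j=2 S=73.9754 intr=30.2546 cont=31.9887 V=31.9887[hold]; j=3 S=106.8500 intr=0.0000 cont=12.7566 V=12.7566[hold]; j=4 S=154.3341 intr=0.0000 cont=2.3836 V=2.3836[hold]; j=5 S=222.9201 intr=0.0000 cont=0.0000 V=0.0000[hold]; j=6 S=321.9858 intr=0.0000 cont=0.0000 V=0.0000[hold]
k=5: j=0 S=42.6144 intr=61.6156 cont=60.9446 V=61.6156[EX]; j=1 S=61.5522 intr=42.6778 cont=42.9680 V=42.9680[hold]; j=2 S=88.9060 intr=15.3240 cont=22.9687 V=22.9687[hold]; j=3 S=128.4157 intr=0.0000 cont=7.9378 V=7.9378[hold]; j=4 S=185.4836 intr=0.0000 cont=1.2819 V=1.2819[hold]; j=5 S=267.9125 intr=0.0000 cont=0.0000 V=0.0000[hold]
k=4: j=0 S=51.2153 intr=53.0147 cont=52.5554 V=53.0147[EX]; j=1 S=73.9754 intr=30.2546 cont=33.4885 V=33.4885[hold]; j=2 S=106.8500 intr=0.0000 cont=15.9399 V=15.9399[hold]; j=3 S=154.3341 intr=0.0000 cont=4.8483 V=4.8483[hold]; j=4 S=222.9201 intr=0.0000 cont=0.6894 V=0.6894[hold]
k=3: j=0 S=61.5522 intr=42.6778 cont=43.6458 V=43.6458[hold]; j=1 S=88.9060 intr=15.3240 cont=25.2138 V=25.2138[hold]; j=2 S=128.4157 intr=0.0000 cont=10.7636 V=10.7636[hold]; j=3 S=185.4836 intr=0.0000 cont=2.9190 V=2.9190[hold]
k=2: j=0 S=73.9754 intr=30.2546 cont=34.8676 V=34.8676[hold]; j=1 S=106.8500 intr=0.0000 cont=18.4244 V=18.4244[hold]; j=2 S=154.3341 intr=0.0000 cont=7.1078 V=7.1078[hold]
k=1: j=0 S=88.9060 intr=15.3240 cont=27.0784 V=27.0784[hold]; j=1 S=128.4157 intr=0.0000 cont=13.1209 V=13.1209[hold]
k=0: j=0 S=106.8500 intr=0.0000 cont=20.4925 V=20.4925[hold]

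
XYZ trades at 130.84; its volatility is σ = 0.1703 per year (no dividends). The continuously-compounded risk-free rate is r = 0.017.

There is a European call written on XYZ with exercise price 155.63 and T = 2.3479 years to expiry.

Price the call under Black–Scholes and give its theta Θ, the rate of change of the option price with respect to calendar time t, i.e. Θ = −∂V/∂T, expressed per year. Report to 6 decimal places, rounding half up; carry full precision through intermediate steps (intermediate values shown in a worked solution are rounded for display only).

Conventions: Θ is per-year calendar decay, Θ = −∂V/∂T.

σ√T = 0.1703·√2.3479 = 0.260948
d₁ = (ln(S/K) + (r+σ²/2)T) / (σ√T) = (ln(130.84/155.63) + (0.017+0.1703²/2)·2.3479) / 0.260948 = (-0.173506 + 0.073961) / 0.260948 = -0.381474
d₂ = d₁ − σ√T = -0.381474 − 0.260948 = -0.642422
e^{−rT} = 0.960872
N(d₁) = 0.351426,  N(d₂) = 0.260300
Call price V = S·N(d₁) − K·e^{−rT}·N(d₂) = 45.980567 − 38.925332 = 7.055235
φ(d₁) = (1/√(2π))·e^{−d₁²/2} = 0.370946
Θ = −S·φ(d₁)·σ/(2√T) − r·K·e^{−rT}·N(d₂) = −2.697092 − 0.661731 = -3.358822

price = 7.055235
Θ = -3.358822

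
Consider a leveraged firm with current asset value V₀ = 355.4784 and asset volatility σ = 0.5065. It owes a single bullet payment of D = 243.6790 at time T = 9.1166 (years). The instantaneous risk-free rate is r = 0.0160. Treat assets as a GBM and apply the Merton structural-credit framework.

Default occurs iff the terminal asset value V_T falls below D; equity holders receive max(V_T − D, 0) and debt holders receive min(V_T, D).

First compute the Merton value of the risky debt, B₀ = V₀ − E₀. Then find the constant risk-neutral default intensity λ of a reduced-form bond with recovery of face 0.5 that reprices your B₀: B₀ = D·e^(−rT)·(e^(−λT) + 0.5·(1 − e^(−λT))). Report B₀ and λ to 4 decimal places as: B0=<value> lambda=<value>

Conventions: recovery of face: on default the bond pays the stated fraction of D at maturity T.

With assets at 355.4784 and a single debt payment of 243.6790 at 9.1166 years:
d₁ = [ln(V₀/D) + (r + σ²/2)T] / (σ√T)
   = [ln(355.4784/243.6790) + (0.0160 + 0.5·0.5065²)·9.1166] / (0.5065·√9.1166)
   = [0.377613 + 1.315262] / 1.529311 = 1.106952
d₂ = d₁ − σ√T = 1.106952 − 1.529311 = -0.422359
N(d₁) = 0.865843,  N(d₂) = 0.336382,  e^(−rT) = 0.864274
E₀ = V₀·N(d₁) − D·e^(−rT)·N(d₂)
   = 355.4784·0.865843 − 243.6790·0.864274·0.336382 = 236.944630
B₀ = V₀ − E₀ = 355.4784 − 236.944630 = 118.533770
e^(−λT) = (B₀·e^(rT)/D − 0.5)/(1 − 0.5) = (118.5338·1.157041/243.6790 − 0.5)/0.5 = 0.12564831
λ = −ln(0.12564831)/9.1166 = 0.227527

B0=118.5338 lambda=0.2275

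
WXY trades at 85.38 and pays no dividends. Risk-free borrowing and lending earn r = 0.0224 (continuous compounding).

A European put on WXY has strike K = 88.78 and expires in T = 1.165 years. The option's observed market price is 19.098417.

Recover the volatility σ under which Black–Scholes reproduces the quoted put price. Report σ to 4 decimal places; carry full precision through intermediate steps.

At σ = 0.5072 the Black–Scholes value reproduces the quote:
σ√T = 0.5072·√1.165 = 0.547447
d₁ = (ln(S/K) + (r+σ²/2)T) / (σ√T) = (ln(85.38/88.78) + (0.0224+0.5072²/2)·1.165) / 0.547447 = (-0.039050 + 0.175945) / 0.547447 = 0.250062
d₂ = d₁ − σ√T = 0.250062 − 0.547447 = -0.297385
e^{−rT} = 0.974242
N(−d₁) = 0.401270,  N(−d₂) = 0.616914
V = K·e^{−rT}·N(−d₂) − S·N(−d₁) = 53.358828 − 34.260410 = 19.098417 (the quoted price), and the Black–Scholes price is strictly increasing in σ, so σ is unique

sigma = 0.5072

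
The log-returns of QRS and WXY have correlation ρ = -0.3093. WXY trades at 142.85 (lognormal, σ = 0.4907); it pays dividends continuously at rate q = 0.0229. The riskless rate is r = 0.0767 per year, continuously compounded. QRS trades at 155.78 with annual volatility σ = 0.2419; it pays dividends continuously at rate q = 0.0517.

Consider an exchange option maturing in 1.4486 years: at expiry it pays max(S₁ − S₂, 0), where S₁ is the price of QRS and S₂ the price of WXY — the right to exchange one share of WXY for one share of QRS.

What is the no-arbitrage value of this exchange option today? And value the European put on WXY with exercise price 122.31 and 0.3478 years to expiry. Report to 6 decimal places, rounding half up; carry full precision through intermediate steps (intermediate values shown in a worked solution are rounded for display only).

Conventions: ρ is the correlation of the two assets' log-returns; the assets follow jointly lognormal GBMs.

σ_eff = √(σ₁² + σ₂² − 2ρσ₁σ₂) = √(0.2419² + 0.4907² − 2·-0.3093·0.2419·0.4907) = 0.610516
d₁ = (ln(S₁/S₂) + (q₂ − q₁ + σ_eff²/2)T) / (σ_eff√T) = (ln(155.78/142.85) + (0.0229 − 0.0517 + 0.186365)·1.4486) / 0.734804 = 0.428547
d₂ = d₁ − σ_eff√T = 0.428547 − 0.734804 = -0.306256
N(d₁) = 0.665874,  N(d₂) = 0.379705
V = S₁·e^{−q₁T}·N(d₁) − S₂·e^{−q₂T}·N(d₂) = 96.244986 − 52.471004 = 43.773983
[vanilla: WXY put K=122.31]
σ√T = 0.4907·√0.3478 = 0.289388
d₁ = (ln(S/K) + (r−q+σ²/2)T) / (σ√T) = (ln(142.85/122.31) + (0.0767−0.0229+0.4907²/2)·0.3478) / 0.289388 = (0.155236 + 0.060584) / 0.289388 = 0.745783
d₂ = d₁ − σ√T = 0.745783 − 0.289388 = 0.456395
e^{−rT} = 0.973676
e^{−qT} = 0.992067
N(−d₁) = 0.227899,  N(−d₂) = 0.324053
price = K·e^{−rT}·N(−d₂) − S·e^{−qT}·N(−d₁) = 38.591608 − 32.297159 = 6.294449

exchange price = 43.773983
price(WXY put K=122.31) = 6.294449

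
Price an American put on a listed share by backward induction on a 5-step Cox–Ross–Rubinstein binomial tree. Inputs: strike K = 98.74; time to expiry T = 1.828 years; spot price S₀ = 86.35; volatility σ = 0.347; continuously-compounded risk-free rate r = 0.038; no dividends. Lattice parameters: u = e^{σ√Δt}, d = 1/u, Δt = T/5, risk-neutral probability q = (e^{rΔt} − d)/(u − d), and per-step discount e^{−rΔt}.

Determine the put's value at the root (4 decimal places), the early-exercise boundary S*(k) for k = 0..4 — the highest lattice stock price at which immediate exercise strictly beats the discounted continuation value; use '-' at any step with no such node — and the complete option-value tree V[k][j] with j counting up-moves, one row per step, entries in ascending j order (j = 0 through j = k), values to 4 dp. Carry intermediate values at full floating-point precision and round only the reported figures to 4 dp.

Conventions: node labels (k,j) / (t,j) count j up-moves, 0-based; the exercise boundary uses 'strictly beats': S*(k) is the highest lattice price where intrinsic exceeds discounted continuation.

Δt=0.36560  u=1.23345  d=0.81074  q=0.48083  discount=0.98620
step 5 (expiry): payoffs max(K−S,0) = 68.4946 52.7249 28.7330 0.0000 0.0000 0.0000
step 4: (k=4,j=0): S=37.3061, K−S=61.4339, hold=60.0716 ⇒ V=61.4339 exercise | (k=4,j=1): S=56.7572, K−S=41.9828, hold=40.6205 ⇒ V=41.9828 exercise | (k=4,j=2): S=86.3500, K−S=12.3900, hold=14.7114 ⇒ V=14.7114 continue | (k=4,j=3): S=131.3723, K−S=0.0000, hold=0.0000 ⇒ V=0.0000 continue | (k=4,j=4): S=199.8688, K−S=0.0000, hold=0.0000 ⇒ V=0.0000 continue  boundary S*=56.7572
step 3: (k=3,j=0): S=46.0151, K−S=52.7249, hold=51.3626 ⇒ V=52.7249 exercise | (k=3,j=1): S=70.0070, K−S=28.7330, hold=28.4715 ⇒ V=28.7330 exercise | (k=3,j=2): S=106.5082, K−S=0.0000, hold=7.5323 ⇒ V=7.5323 continue | (k=3,j=3): S=162.0408, K−S=0.0000, hold=0.0000 ⇒ V=0.0000 continue  boundary S*=70.0070
step 2: (k=2,j=0): S=56.7572, K−S=41.9828, hold=40.6205 ⇒ V=41.9828 exercise | (k=2,j=1): S=86.3500, K−S=12.3900, hold=18.2832 ⇒ V=18.2832 continue | (k=2,j=2): S=131.3723, K−S=0.0000, hold=3.8566 ⇒ V=3.8566 continue  boundary S*=56.7572
step 1: (k=1,j=0): S=70.0070, K−S=28.7330, hold=30.1652 ⇒ V=30.1652 continue | (k=1,j=1): S=106.5082, K−S=0.0000, hold=11.1898 ⇒ V=11.1898 continue  boundary S*=-
step 0: (k=0,j=0): S=86.3500, K−S=12.3900, hold=20.7509 ⇒ V=20.7509 continue  boundary S*=-

price = 20.7509
boundary = - - 56.7572 70.0070 56.7572
tree:
20.7509
30.1652 11.1898
41.9828 18.2832 3.8566
52.7249 28.7330 7.5323 0.0000
61.4339 41.9828 14.7114 0.0000 0.0000
68.4946 52.7249 28.7330 0.0000 0.0000 0.0000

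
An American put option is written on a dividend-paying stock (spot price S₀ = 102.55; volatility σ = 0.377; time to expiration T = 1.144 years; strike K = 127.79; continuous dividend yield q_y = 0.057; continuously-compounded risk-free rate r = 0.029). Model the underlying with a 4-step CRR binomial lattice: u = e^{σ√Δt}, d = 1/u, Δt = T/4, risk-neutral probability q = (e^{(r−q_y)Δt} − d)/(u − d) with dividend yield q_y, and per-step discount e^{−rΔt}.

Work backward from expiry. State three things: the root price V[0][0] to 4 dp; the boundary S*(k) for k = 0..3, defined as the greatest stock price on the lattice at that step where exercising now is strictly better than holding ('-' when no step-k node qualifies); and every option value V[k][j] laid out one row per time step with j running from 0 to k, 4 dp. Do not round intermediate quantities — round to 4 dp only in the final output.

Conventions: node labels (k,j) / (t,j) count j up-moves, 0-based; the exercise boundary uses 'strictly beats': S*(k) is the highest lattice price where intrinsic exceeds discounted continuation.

price = 35.4533
boundary = - - - 56.0085
tree:
35.4533
46.8672 21.0172
59.4508 31.1022 8.0622
71.7815 44.2646 14.2650 0.0000
82.0082 59.2705 25.2400 0.0000 0.0000

Δt=0.28600  u=1.22338  d=0.81741  q=0.43012  discount=0.99174
step 4 (expiry): payoffs max(K−S,0) = 82.0082 59.2705 25.2400 0.0000 0.0000
step 3: (k=3,j=0): S=56.0085, K−S=71.7815, hold=71.6316 ⇒ V=71.7815 exercise | (k=3,j=1): S=83.8253, K−S=43.9647, hold=44.2646 ⇒ V=44.2646 continue | (k=3,j=2): S=125.4574, K−S=2.3326, hold=14.2650 ⇒ V=14.2650 continue | (k=3,j=3): S=187.7662, K−S=0.0000, hold=0.0000 ⇒ V=0.0000 continue  boundary S*=56.0085
step 2: (k=2,j=0): S=68.5195, K−S=59.2705, hold=59.4508 ⇒ V=59.4508 continue | (k=2,j=1): S=102.5500, K−S=25.2400, hold=31.1022 ⇒ V=31.1022 continue | (k=2,j=2): S=153.4818, K−S=0.0000, hold=8.0622 ⇒ V=8.0622 continue  boundary S*=-
step 1: (k=1,j=0): S=83.8253, K−S=43.9647, hold=46.8672 ⇒ V=46.8672 continue | (k=1,j=1): S=125.4574, K−S=2.3326, hold=21.0172 ⇒ V=21.0172 continue  boundary S*=-
step 0: (k=0,j=0): S=102.5500, K−S=25.2400, hold=35.4533 ⇒ V=35.4533 continue  boundary S*=-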